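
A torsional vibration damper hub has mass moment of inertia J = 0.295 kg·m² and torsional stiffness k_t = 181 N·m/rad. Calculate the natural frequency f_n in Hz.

ω_n = √(k_t/J) = √(181/0.295) = √613.6 = 24.77 rad/s.
f_n = ω_n/(2π) = 24.77/6.283 = 3.942 Hz.

3.94 Hz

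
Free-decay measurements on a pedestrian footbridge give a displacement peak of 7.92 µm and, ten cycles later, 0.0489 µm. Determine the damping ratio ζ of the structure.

0.0807

Logarithmic decrement δ = (1/n)·ln(x₀/x_n) = (1/10)·ln(7.92/0.0489) = (1/10)·ln(162.0) = 0.5087.
ζ = δ/√(4π² + δ²) = 0.5087/√(39.48 + 0.259) = 0.5087/6.304 = 0.08070.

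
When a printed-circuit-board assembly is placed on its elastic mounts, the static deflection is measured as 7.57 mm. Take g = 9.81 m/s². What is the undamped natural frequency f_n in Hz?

5.73 Hz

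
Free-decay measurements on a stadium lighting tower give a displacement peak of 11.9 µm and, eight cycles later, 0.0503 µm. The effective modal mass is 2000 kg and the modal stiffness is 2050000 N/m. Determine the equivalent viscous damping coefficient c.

Logarithmic decrement δ = (1/n)·ln(x₀/x_n) = (1/8)·ln(11.9/0.0503) = (1/8)·ln(236.6) = 0.6833.
ζ = δ/√(4π² + δ²) = 0.6833/√(39.48 + 0.467) = 0.6833/6.320 = 0.1081.
c = ζ · 2√(km) = 0.1081 × 2√(2050000 × 2000) = 0.1081 × 128100 = 13840 N·s/m.

13800 N·s/m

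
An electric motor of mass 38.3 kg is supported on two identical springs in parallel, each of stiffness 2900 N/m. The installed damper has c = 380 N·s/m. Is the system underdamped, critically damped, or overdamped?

underdamped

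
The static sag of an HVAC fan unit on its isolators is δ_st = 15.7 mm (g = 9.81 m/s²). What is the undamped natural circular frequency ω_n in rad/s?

ω_n = √(g/δ_st) = √(9.81/0.0157) = √624.8 = 25.00 rad/s.

25.0 rad/s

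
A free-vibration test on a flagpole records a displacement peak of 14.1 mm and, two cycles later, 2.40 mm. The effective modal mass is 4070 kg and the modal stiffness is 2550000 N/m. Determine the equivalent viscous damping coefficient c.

28400 N·s/m

Logarithmic decrement δ = (1/n)·ln(x₀/x_n) = (1/2)·ln(14.1/2.40) = (1/2)·ln(5.875) = 0.8854.
ζ = δ/√(4π² + δ²) = 0.8854/√(39.48 + 0.784) = 0.8854/6.345 = 0.1395.
c = ζ · 2√(km) = 0.1395 × 2√(2550000 × 4070) = 0.1395 × 203700 = 28430 N·s/m.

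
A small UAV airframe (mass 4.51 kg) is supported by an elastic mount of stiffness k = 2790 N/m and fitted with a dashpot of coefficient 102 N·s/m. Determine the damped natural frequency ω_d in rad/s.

ω_n = √(k/m) = √(2790/4.51) = 24.87 rad/s.
Critical damping c_c = 2√(k·m) = 2√(2790 × 4.51) = 224.3 N·s/m, so ζ = c/c_c = 102/224.3 = 0.4547.
ω_d = ω_n√(1 − ζ²) = 24.87 × √(1 − 0.207) = 22.15 rad/s.

22.2 rad/s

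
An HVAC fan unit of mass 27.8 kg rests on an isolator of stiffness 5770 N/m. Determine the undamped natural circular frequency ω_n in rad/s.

14.4 rad/s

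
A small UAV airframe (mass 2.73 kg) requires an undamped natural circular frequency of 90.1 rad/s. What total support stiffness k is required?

22200 N/m

k = m·ω_n² = 2.73 × 90.10² = 2.73 × 8118 = 22160 N/m.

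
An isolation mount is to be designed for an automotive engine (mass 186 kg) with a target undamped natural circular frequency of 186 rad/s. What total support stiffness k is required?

k = m·ω_n² = 186 × 186.0² = 186 × 34600 = 6435000 N/m.

6430000 N/m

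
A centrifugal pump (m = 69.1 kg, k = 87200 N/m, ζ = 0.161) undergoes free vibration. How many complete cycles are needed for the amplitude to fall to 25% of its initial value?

2 cycles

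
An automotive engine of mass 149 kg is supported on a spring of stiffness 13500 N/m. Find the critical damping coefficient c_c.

c_c = 2√(k·m) = 2√(13500 × 149) = 2 × 1418 = 2837 N·s/m.

2840 N·s/m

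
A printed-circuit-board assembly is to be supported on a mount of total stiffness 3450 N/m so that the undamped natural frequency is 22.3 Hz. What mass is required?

0.176 kg

ω_n = 2πf_n = 2π × 22.3 = 140.1 rad/s.
m = k/ω_n² = 3450/140.1² = 3450/19630 = 0.1757 kg.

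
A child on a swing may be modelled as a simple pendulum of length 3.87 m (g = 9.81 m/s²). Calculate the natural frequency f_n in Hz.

For a simple pendulum ω_n = √(g/L) = √(9.81/3.87) = √2.535 = 1.592 rad/s.
f_n = ω_n/(2π) = 1.592/6.283 = 0.2534 Hz.

0.253 Hz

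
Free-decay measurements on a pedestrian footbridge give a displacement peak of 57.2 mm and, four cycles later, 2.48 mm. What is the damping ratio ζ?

0.124

Logarithmic decrement δ = (1/n)·ln(x₀/x_n) = (1/4)·ln(57.2/2.48) = (1/4)·ln(23.06) = 0.7846.
ζ = δ/√(4π² + δ²) = 0.7846/√(39.48 + 0.616) = 0.7846/6.332 = 0.1239.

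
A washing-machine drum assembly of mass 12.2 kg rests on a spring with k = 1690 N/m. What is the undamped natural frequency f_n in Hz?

ω_n = √(k/m) = √(1690/12.2) = √138.5 = 11.77 rad/s.
f_n = ω_n/(2π) = 11.77/6.283 = 1.873 Hz.

1.87 Hz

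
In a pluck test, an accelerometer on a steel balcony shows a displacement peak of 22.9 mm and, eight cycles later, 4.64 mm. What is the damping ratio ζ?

Logarithmic decrement δ = (1/n)·ln(x₀/x_n) = (1/8)·ln(22.9/4.64) = (1/8)·ln(4.935) = 0.1996.
ζ = δ/√(4π² + δ²) = 0.1996/√(39.48 + 0.0398) = 0.1996/6.286 = 0.03174.

0.0317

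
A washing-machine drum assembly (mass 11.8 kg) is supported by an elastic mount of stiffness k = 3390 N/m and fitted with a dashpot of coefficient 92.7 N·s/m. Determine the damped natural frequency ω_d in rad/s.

16.5 rad/s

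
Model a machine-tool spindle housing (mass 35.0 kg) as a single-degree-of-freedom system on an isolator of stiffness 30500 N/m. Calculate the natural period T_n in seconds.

0.213 s

ω_n = √(k/m) = √(30500/35.0) = √871.4 = 29.52 rad/s.
T_n = 2π/ω_n = 6.283/29.52 = 0.2128 s.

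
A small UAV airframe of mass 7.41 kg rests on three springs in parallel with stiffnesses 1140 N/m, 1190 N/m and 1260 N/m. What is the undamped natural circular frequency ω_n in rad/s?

22.0 rad/s

Parallel springs add: k_eq = 1140 + 1190 + 1260 = 3590 N/m.
ω_n = √(k_eq/m) = √(3590/7.41) = √484.5 = 22.01 rad/s.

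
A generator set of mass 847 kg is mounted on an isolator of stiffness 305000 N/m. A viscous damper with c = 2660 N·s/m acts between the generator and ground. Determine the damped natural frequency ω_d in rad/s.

ω_n = √(k/m) = √(305000/847) = 18.98 rad/s.
Critical damping c_c = 2√(k·m) = 2√(305000 × 847) = 32150 N·s/m, so ζ = c/c_c = 2660/32150 = 0.08275.
ω_d = ω_n√(1 − ζ²) = 18.98 × √(1 − 0.00685) = 18.91 rad/s.

18.9 rad/s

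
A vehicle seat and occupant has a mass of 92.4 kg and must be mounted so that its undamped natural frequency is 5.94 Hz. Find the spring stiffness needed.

129000 N/m

ω_n = 2πf_n = 2π × 5.94 = 37.32 rad/s.
k = m·ω_n² = 92.4 × 37.32² = 92.4 × 1393 = 128700 N/m.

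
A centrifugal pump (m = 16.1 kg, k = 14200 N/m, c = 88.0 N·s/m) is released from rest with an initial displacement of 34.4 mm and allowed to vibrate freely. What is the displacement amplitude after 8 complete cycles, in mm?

0.330 mm

ζ = c/(2√(km)) = 88.0/(2√(14200 × 16.1)) = 88.0/956.3 = 0.09202.
Logarithmic decrement δ = 2πζ/√(1 − ζ²) = 2π × 0.09202/√(1 − 0.00847) = 0.5807.
After n cycles, x_n/x₀ = e^(−nδ), so x_8 = 34.4 × e^(−8 × 0.5807) = 34.4 × 0.009607 = 0.3305 mm.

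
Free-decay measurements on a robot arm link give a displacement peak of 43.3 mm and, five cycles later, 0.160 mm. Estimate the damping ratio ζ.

0.176

Logarithmic decrement δ = (1/n)·ln(x₀/x_n) = (1/5)·ln(43.3/0.160) = (1/5)·ln(270.6) = 1.120.
ζ = δ/√(4π² + δ²) = 1.120/√(39.48 + 1.25) = 1.120/6.382 = 0.1755.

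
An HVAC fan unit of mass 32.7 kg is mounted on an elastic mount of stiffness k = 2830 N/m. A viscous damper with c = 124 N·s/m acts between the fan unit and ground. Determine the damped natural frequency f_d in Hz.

ω_n = √(k/m) = √(2830/32.7) = 9.303 rad/s.
Critical damping c_c = 2√(k·m) = 2√(2830 × 32.7) = 608.4 N·s/m, so ζ = c/c_c = 124/608.4 = 0.2038.
ω_d = ω_n√(1 − ζ²) = 9.303 × √(1 − 0.0415) = 9.108 rad/s.
f_d = ω_d/(2π) = 1.450 Hz.

1.45 Hz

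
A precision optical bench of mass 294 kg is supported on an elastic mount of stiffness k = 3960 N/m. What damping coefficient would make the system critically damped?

c_c = 2√(k·m) = 2√(3960 × 294) = 2 × 1079 = 2158 N·s/m.

2160 N·s/m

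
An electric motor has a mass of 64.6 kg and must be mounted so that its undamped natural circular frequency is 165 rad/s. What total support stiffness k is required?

1760000 N/m

k = m·ω_n² = 64.6 × 165.0² = 64.6 × 27220 = 1759000 N/m.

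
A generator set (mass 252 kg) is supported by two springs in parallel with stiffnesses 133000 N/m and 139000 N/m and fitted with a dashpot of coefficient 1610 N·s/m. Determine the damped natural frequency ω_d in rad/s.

32.7 rad/s

Parallel springs add: k_eq = 133000 + 139000 = 272000 N/m.
ω_n = √(k_eq/m) = √(272000/252) = 32.85 rad/s.
Critical damping c_c = 2√(k_eq·m) = 2√(272000 × 252) = 16560 N·s/m, so ζ = c/c_c = 1610/16560 = 0.09723.
ω_d = ω_n√(1 − ζ²) = 32.85 × √(1 − 0.00945) = 32.70 rad/s.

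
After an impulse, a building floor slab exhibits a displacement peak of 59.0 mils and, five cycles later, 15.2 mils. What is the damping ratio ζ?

0.0431

Logarithmic decrement δ = (1/n)·ln(x₀/x_n) = (1/5)·ln(59.0/15.2) = (1/5)·ln(3.882) = 0.2712.
ζ = δ/√(4π² + δ²) = 0.2712/√(39.48 + 0.0736) = 0.2712/6.289 = 0.04313.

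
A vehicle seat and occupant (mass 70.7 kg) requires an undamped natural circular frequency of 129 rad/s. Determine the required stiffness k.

1180000 N/m

k = m·ω_n² = 70.7 × 129.0² = 70.7 × 16640 = 1177000 N/m.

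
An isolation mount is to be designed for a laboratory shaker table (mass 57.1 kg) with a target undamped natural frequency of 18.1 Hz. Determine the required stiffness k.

ω_n = 2πf_n = 2π × 18.1 = 113.7 rad/s.
k = m·ω_n² = 57.1 × 113.7² = 57.1 × 12930 = 738500 N/m.

739000 N/m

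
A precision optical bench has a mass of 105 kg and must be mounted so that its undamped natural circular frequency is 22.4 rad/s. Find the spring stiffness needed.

52700 N/m

k = m·ω_n² = 105 × 22.40² = 105 × 501.8 = 52680 N/m.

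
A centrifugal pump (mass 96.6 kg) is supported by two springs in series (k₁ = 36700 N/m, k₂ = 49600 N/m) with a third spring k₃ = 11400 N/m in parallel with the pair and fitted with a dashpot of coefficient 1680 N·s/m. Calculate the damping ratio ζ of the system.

0.474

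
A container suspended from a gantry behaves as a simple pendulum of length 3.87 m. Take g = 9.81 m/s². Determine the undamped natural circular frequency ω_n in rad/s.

1.59 rad/s

For a simple pendulum ω_n = √(g/L) = √(9.81/3.87) = √2.535 = 1.592 rad/s.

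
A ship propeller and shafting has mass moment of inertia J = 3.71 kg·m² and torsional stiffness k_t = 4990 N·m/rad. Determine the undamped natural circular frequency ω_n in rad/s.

36.7 rad/s

ω_n = √(k_t/J) = √(4990/3.71) = √1345 = 36.67 rad/s.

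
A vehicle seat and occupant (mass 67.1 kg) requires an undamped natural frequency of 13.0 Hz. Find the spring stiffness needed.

448000 N/m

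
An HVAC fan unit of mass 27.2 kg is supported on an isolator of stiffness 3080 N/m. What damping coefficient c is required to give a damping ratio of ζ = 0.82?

c_c = 2√(k·m) = 2√(3080 × 27.2) = 578.9 N·s/m.
c = ζ·c_c = 0.82 × 578.9 = 474.7 N·s/m.

475 N·s/m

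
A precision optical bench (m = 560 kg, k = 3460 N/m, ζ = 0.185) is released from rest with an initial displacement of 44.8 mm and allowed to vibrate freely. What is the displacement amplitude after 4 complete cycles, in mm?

Logarithmic decrement δ = 2πζ/√(1 − ζ²) = 2π × 0.1850/√(1 − 0.0342) = 1.183.
After n cycles, x_n/x₀ = e^(−nδ), so x_4 = 44.8 × e^(−4 × 1.183) = 44.8 × 0.008816 = 0.3949 mm.

0.395 mm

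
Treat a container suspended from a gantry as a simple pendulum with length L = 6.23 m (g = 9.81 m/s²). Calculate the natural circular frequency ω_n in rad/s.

1.25 rad/s

For a simple pendulum ω_n = √(g/L) = √(9.81/6.23) = √1.575 = 1.255 rad/s.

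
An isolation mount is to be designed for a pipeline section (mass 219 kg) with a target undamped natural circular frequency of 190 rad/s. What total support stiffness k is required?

k = m·ω_n² = 219 × 190.0² = 219 × 36100 = 7906000 N/m.

7910000 N/m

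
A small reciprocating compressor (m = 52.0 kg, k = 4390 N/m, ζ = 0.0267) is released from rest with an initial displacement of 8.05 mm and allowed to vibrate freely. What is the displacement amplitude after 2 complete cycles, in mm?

Logarithmic decrement δ = 2πζ/√(1 − ζ²) = 2π × 0.02670/√(1 − 0.000713) = 0.1678.
After n cycles, x_n/x₀ = e^(−nδ), so x_2 = 8.05 × e^(−2 × 0.1678) = 8.05 × 0.7149 = 5.755 mm.

5.75 mm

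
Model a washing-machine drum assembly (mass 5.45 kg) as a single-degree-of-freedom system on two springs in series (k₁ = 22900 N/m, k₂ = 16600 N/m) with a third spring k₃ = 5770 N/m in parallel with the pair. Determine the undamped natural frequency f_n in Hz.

Series pair: k_s = k₁k₂/(k₁+k₂) = (22900)(16600)/(22900 + 16600) = 9624 N/m. In parallel with k₃: k_eq = 9624 + 5770 = 15390 N/m.
ω_n = √(k_eq/m) = √(15390/5.45) = √2825 = 53.15 rad/s.
f_n = ω_n/(2π) = 53.15/6.283 = 8.459 Hz.

8.46 Hz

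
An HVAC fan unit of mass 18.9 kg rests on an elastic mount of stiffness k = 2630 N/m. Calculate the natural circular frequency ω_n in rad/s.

ω_n = √(k/m) = √(2630/18.9) = √139.2 = 11.80 rad/s.

11.8 rad/s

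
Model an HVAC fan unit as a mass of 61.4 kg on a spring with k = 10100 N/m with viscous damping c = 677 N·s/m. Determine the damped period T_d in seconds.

0.543 s

ω_n = √(k/m) = √(10100/61.4) = 12.83 rad/s.
Critical damping c_c = 2√(k·m) = 2√(10100 × 61.4) = 1575 N·s/m, so ζ = c/c_c = 677/1575 = 0.4298.
ω_d = ω_n√(1 − ζ²) = 12.83 × √(1 − 0.185) = 11.58 rad/s.
T_d = 2π/ω_d = 0.5426 s.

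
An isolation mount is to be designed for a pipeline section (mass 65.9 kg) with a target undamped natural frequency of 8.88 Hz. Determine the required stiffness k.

205000 N/m

ω_n = 2πf_n = 2π × 8.88 = 55.79 rad/s.
k = m·ω_n² = 65.9 × 55.79² = 65.9 × 3113 = 205100 N/m.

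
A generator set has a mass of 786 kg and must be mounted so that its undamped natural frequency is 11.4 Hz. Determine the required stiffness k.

4030000 N/m

ω_n = 2πf_n = 2π × 11.4 = 71.63 rad/s.
k = m·ω_n² = 786 × 71.63² = 786 × 5131 = 4033000 N/m.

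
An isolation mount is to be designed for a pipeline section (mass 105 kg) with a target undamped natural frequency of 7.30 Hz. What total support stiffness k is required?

ω_n = 2πf_n = 2π × 7.30 = 45.87 rad/s.
k = m·ω_n² = 105 × 45.87² = 105 × 2104 = 220900 N/m.

221000 N/m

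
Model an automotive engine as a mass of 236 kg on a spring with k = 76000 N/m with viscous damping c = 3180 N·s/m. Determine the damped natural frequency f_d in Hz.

ω_n = √(k/m) = √(76000/236) = 17.95 rad/s.
Critical damping c_c = 2√(k·m) = 2√(76000 × 236) = 8470 N·s/m, so ζ = c/c_c = 3180/8470 = 0.3754.
ω_d = ω_n√(1 − ζ²) = 17.95 × √(1 − 0.141) = 16.63 rad/s.
f_d = ω_d/(2π) = 2.647 Hz.

2.65 Hz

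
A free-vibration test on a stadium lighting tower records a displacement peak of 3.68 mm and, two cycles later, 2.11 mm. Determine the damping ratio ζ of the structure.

0.0442

Logarithmic decrement δ = (1/n)·ln(x₀/x_n) = (1/2)·ln(3.68/2.11) = (1/2)·ln(1.744) = 0.2781.
ζ = δ/√(4π² + δ²) = 0.2781/√(39.48 + 0.0773) = 0.2781/6.289 = 0.04422.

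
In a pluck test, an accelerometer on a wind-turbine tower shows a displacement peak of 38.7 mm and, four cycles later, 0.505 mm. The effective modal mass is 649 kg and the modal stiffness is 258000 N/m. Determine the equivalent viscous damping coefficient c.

4400 N·s/m

Logarithmic decrement δ = (1/n)·ln(x₀/x_n) = (1/4)·ln(38.7/0.505) = (1/4)·ln(76.63) = 1.085.
ζ = δ/√(4π² + δ²) = 1.085/√(39.48 + 1.18) = 1.085/6.376 = 0.1701.
c = ζ · 2√(km) = 0.1701 × 2√(258000 × 649) = 0.1701 × 25880 = 4403 N·s/m.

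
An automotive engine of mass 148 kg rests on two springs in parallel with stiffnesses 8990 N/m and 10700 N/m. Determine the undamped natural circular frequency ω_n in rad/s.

11.5 rad/s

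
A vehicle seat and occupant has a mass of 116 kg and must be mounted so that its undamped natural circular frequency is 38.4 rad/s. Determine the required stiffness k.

171000 N/m

k = m·ω_n² = 116 × 38.40² = 116 × 1475 = 171000 N/m.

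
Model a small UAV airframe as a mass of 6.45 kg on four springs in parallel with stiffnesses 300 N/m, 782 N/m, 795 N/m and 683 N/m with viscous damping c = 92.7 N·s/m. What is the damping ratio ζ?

Parallel springs add: k_eq = 300 + 782 + 795 + 683 = 2560 N/m.
ω_n = √(k_eq/m) = √(2560/6.45) = 19.92 rad/s.
Critical damping c_c = 2√(k_eq·m) = 2√(2560 × 6.45) = 257.0 N·s/m, so ζ = c/c_c = 92.7/257.0 = 0.3607.

0.361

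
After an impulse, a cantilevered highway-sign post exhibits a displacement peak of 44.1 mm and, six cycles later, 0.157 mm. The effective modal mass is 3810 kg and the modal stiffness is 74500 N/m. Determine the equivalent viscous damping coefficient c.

Logarithmic decrement δ = (1/n)·ln(x₀/x_n) = (1/6)·ln(44.1/0.157) = (1/6)·ln(280.9) = 0.9397.
ζ = δ/√(4π² + δ²) = 0.9397/√(39.48 + 0.883) = 0.9397/6.353 = 0.1479.
c = ζ · 2√(km) = 0.1479 × 2√(74500 × 3810) = 0.1479 × 33700 = 4984 N·s/m.

4980 N·s/m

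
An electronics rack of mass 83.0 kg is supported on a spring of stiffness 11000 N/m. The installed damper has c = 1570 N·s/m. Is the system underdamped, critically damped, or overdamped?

underdamped

c_c = 2√(k·m) = 1911 N·s/m; ζ = c/c_c = 1570/1911 = 0.822.
Since ζ < 1 the system is underdamped.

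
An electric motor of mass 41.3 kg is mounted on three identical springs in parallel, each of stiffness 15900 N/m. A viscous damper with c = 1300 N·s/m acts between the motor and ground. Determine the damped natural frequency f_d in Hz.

Parallel springs add: k_eq = 3 × 15900 = 47700 N/m.
ω_n = √(k_eq/m) = √(47700/41.3) = 33.98 rad/s.
Critical damping c_c = 2√(k_eq·m) = 2√(47700 × 41.3) = 2807 N·s/m, so ζ = c/c_c = 1300/2807 = 0.4631.
ω_d = ω_n√(1 − ζ²) = 33.98 × √(1 − 0.214) = 30.12 rad/s.
f_d = ω_d/(2π) = 4.794 Hz.

4.79 Hz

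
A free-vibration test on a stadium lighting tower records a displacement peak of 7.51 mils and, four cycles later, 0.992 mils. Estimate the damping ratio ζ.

Logarithmic decrement δ = (1/n)·ln(x₀/x_n) = (1/4)·ln(7.51/0.992) = (1/4)·ln(7.571) = 0.5061.
ζ = δ/√(4π² + δ²) = 0.5061/√(39.48 + 0.256) = 0.5061/6.304 = 0.08028.

0.0803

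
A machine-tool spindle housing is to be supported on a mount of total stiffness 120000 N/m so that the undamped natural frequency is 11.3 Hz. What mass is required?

23.8 kg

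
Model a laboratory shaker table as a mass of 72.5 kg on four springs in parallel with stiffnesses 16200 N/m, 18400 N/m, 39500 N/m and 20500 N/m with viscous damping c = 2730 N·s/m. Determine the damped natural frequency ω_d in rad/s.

30.8 rad/s

Parallel springs add: k_eq = 16200 + 18400 + 39500 + 20500 = 94600 N/m.
ω_n = √(k_eq/m) = √(94600/72.5) = 36.12 rad/s.
Critical damping c_c = 2√(k_eq·m) = 2√(94600 × 72.5) = 5238 N·s/m, so ζ = c/c_c = 2730/5238 = 0.5212.
ω_d = ω_n√(1 − ζ²) = 36.12 × √(1 − 0.272) = 30.83 rad/s.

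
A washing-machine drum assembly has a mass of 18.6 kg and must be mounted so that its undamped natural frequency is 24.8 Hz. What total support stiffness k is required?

ω_n = 2πf_n = 2π × 24.8 = 155.8 rad/s.
k = m·ω_n² = 18.6 × 155.8² = 18.6 × 24280 = 451600 N/m.

452000 N/m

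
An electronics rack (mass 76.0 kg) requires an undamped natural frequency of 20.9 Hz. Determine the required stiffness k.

1310000 N/m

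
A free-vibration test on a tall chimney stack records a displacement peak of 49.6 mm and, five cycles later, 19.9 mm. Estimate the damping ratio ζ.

Logarithmic decrement δ = (1/n)·ln(x₀/x_n) = (1/5)·ln(49.6/19.9) = (1/5)·ln(2.492) = 0.1827.
ζ = δ/√(4π² + δ²) = 0.1827/√(39.48 + 0.0334) = 0.1827/6.286 = 0.02906.

0.0291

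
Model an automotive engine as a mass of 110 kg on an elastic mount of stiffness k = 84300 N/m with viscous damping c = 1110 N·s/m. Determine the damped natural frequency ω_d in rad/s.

ω_n = √(k/m) = √(84300/110) = 27.68 rad/s.
Critical damping c_c = 2√(k·m) = 2√(84300 × 110) = 6090 N·s/m, so ζ = c/c_c = 1110/6090 = 0.1823.
ω_d = ω_n√(1 − ζ²) = 27.68 × √(1 − 0.0332) = 27.22 rad/s.

27.2 rad/s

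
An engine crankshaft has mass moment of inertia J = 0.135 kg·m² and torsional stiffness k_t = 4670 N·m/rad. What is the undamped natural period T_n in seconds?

ω_n = √(k_t/J) = √(4670/0.135) = √34590 = 186.0 rad/s.
T_n = 2π/ω_n = 6.283/186.0 = 0.03378 s.

0.0338 s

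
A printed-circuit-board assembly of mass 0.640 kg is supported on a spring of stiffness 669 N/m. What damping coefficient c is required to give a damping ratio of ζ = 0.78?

32.3 N·s/m

c_c = 2√(k·m) = 2√(669.0 × 0.640) = 41.38 N·s/m.
c = ζ·c_c = 0.78 × 41.38 = 32.28 N·s/m.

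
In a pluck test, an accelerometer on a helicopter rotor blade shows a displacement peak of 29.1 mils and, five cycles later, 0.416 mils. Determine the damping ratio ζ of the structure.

Logarithmic decrement δ = (1/n)·ln(x₀/x_n) = (1/5)·ln(29.1/0.416) = (1/5)·ln(69.95) = 0.8496.
ζ = δ/√(4π² + δ²) = 0.8496/√(39.48 + 0.722) = 0.8496/6.340 = 0.1340.

0.134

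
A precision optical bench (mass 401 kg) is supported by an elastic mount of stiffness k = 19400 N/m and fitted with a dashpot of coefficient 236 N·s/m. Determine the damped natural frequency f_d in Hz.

1.11 Hz

ω_n = √(k/m) = √(19400/401) = 6.956 rad/s.
Critical damping c_c = 2√(k·m) = 2√(19400 × 401) = 5578 N·s/m, so ζ = c/c_c = 236/5578 = 0.04231.
ω_d = ω_n√(1 − ζ²) = 6.956 × √(1 − 0.00179) = 6.949 rad/s.
f_d = ω_d/(2π) = 1.106 Hz.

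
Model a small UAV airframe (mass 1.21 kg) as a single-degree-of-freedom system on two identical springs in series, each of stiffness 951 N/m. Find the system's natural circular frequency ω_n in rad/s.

19.8 rad/s

Series springs: 1/k_eq = 2/951, so k_eq = 951/2 = 475.5 N/m.
ω_n = √(k_eq/m) = √(475.5/1.21) = √393.0 = 19.82 rad/s.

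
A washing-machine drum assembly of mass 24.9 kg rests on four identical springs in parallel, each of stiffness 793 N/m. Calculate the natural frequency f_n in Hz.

1.80 Hz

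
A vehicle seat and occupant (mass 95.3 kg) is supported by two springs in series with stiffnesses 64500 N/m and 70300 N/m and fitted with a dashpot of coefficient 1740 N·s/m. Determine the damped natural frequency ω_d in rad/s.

16.4 rad/s

Series springs: 1/k_eq = 1/64500 + 1/70300 = 2.973×10^-5, so k_eq = 33640 N/m.
ω_n = √(k_eq/m) = √(33640/95.3) = 18.79 rad/s.
Critical damping c_c = 2√(k_eq·m) = 2√(33640 × 95.3) = 3581 N·s/m, so ζ = c/c_c = 1740/3581 = 0.4859.
ω_d = ω_n√(1 − ζ²) = 18.79 × √(1 − 0.236) = 16.42 rad/s.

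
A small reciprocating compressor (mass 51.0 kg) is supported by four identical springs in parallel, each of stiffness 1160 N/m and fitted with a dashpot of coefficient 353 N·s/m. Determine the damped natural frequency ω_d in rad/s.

8.89 rad/s

Parallel springs add: k_eq = 4 × 1160 = 4640 N/m.
ω_n = √(k_eq/m) = √(4640/51.0) = 9.538 rad/s.
Critical damping c_c = 2√(k_eq·m) = 2√(4640 × 51.0) = 972.9 N·s/m, so ζ = c/c_c = 353/972.9 = 0.3628.
ω_d = ω_n√(1 − ζ²) = 9.538 × √(1 − 0.132) = 8.888 rad/s.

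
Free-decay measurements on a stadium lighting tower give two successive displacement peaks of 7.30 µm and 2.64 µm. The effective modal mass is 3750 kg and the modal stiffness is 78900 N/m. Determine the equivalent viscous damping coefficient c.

Logarithmic decrement δ = (1/n)·ln(x₀/x_n) = (1/1)·ln(7.30/2.64) = (1/1)·ln(2.765) = 1.017.
ζ = δ/√(4π² + δ²) = 1.017/√(39.48 + 1.03) = 1.017/6.365 = 0.1598.
c = ζ · 2√(km) = 0.1598 × 2√(78900 × 3750) = 0.1598 × 34400 = 5497 N·s/m.

5500 N·s/m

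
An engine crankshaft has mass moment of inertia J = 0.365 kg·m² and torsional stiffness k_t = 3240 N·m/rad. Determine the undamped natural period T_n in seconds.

ω_n = √(k_t/J) = √(3240/0.365) = √8877 = 94.22 rad/s.
T_n = 2π/ω_n = 6.283/94.22 = 0.06669 s.

0.0667 s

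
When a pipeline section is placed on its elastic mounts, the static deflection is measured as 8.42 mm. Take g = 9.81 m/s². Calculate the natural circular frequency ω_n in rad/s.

34.1 rad/s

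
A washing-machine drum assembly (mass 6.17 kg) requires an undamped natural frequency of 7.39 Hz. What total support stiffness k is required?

ω_n = 2πf_n = 2π × 7.39 = 46.43 rad/s.
k = m·ω_n² = 6.17 × 46.43² = 6.17 × 2156 = 13300 N/m.

13300 N/m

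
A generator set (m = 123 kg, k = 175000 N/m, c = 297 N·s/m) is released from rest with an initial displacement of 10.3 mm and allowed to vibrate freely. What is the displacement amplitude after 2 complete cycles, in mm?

6.89 mm

ζ = c/(2√(km)) = 297/(2√(175000 × 123)) = 297/9279 = 0.03201.
Logarithmic decrement δ = 2πζ/√(1 − ζ²) = 2π × 0.03201/√(1 − 0.00102) = 0.2012.
After n cycles, x_n/x₀ = e^(−nδ), so x_2 = 10.3 × e^(−2 × 0.2012) = 10.3 × 0.6687 = 6.888 mm.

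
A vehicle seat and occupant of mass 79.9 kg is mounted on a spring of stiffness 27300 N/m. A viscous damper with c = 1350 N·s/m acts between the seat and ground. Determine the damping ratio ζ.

ω_n = √(k/m) = √(27300/79.9) = 18.48 rad/s.
Critical damping c_c = 2√(k·m) = 2√(27300 × 79.9) = 2954 N·s/m, so ζ = c/c_c = 1350/2954 = 0.4570.

0.457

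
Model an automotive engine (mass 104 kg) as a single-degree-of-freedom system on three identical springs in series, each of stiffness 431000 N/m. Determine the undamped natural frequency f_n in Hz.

Series springs: 1/k_eq = 3/431000, so k_eq = 431000/3 = 143700 N/m.
ω_n = √(k_eq/m) = √(143700/104) = √1381 = 37.17 rad/s.
f_n = ω_n/(2π) = 37.17/6.283 = 5.915 Hz.

5.92 Hz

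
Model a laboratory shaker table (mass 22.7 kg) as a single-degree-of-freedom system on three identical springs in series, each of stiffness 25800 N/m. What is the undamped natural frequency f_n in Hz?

Series springs: 1/k_eq = 3/25800, so k_eq = 25800/3 = 8600 N/m.
ω_n = √(k_eq/m) = √(8600/22.7) = √378.9 = 19.46 rad/s.
f_n = ω_n/(2π) = 19.46/6.283 = 3.098 Hz.

3.10 Hz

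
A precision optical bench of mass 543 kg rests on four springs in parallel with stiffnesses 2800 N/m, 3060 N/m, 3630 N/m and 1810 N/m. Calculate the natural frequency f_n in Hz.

Parallel springs add: k_eq = 2800 + 3060 + 3630 + 1810 = 11300 N/m.
ω_n = √(k_eq/m) = √(11300/543) = √20.81 = 4.562 rad/s.
f_n = ω_n/(2π) = 4.562/6.283 = 0.7260 Hz.

0.726 Hz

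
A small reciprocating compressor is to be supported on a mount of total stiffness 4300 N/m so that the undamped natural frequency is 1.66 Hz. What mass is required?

39.5 kg

ω_n = 2πf_n = 2π × 1.66 = 10.43 rad/s.
m = k/ω_n² = 4300/10.43² = 4300/108.8 = 39.53 kg.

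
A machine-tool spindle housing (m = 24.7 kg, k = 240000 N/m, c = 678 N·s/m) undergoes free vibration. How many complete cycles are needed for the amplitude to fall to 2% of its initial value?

ζ = c/(2√(km)) = 678/(2√(240000 × 24.7)) = 678/4869 = 0.1392.
Logarithmic decrement δ = 2πζ/√(1 − ζ²) = 2π × 0.1392/√(1 − 0.0194) = 0.8834.
x_n/x₀ = e^(−nδ) ≤ 0.02; take ln: n ≥ ln(1/0.02)/δ = 3.912/0.8834 = 4.428.
So 5 complete cycles are required.

5 cycles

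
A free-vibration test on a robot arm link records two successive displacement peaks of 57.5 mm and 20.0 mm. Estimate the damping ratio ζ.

0.166

Logarithmic decrement δ = (1/n)·ln(x₀/x_n) = (1/1)·ln(57.5/20.0) = (1/1)·ln(2.875) = 1.056.
ζ = δ/√(4π² + δ²) = 1.056/√(39.48 + 1.12) = 1.056/6.371 = 0.1658.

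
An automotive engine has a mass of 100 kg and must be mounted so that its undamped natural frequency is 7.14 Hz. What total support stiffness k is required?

ω_n = 2πf_n = 2π × 7.14 = 44.86 rad/s.
k = m·ω_n² = 100 × 44.86² = 100 × 2013 = 201300 N/m.

201000 N/m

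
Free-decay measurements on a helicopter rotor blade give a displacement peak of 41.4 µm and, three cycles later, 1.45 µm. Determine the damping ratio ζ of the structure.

Logarithmic decrement δ = (1/n)·ln(x₀/x_n) = (1/3)·ln(41.4/1.45) = (1/3)·ln(28.55) = 1.117.
ζ = δ/√(4π² + δ²) = 1.117/√(39.48 + 1.25) = 1.117/6.382 = 0.1751.

0.175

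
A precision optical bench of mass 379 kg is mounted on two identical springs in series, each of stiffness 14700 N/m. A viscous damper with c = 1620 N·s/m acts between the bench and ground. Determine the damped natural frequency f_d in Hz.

Series springs: 1/k_eq = 2/14700, so k_eq = 14700/2 = 7350 N/m.
ω_n = √(k_eq/m) = √(7350/379) = 4.404 rad/s.
Critical damping c_c = 2√(k_eq·m) = 2√(7350 × 379) = 3338 N·s/m, so ζ = c/c_c = 1620/3338 = 0.4853.
ω_d = ω_n√(1 − ζ²) = 4.404 × √(1 − 0.236) = 3.850 rad/s.
f_d = ω_d/(2π) = 0.6128 Hz.

0.613 Hz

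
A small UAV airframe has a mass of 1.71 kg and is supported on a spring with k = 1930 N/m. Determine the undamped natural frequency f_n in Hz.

5.35 Hz

ω_n = √(k/m) = √(1930/1.71) = √1129 = 33.60 rad/s.
f_n = ω_n/(2π) = 33.60/6.283 = 5.347 Hz.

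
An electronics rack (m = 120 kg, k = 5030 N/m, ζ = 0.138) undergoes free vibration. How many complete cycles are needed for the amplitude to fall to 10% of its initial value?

Logarithmic decrement δ = 2πζ/√(1 − ζ²) = 2π × 0.1380/√(1 − 0.0190) = 0.8755.
x_n/x₀ = e^(−nδ) ≤ 0.1; take ln: n ≥ ln(1/0.1)/δ = 2.303/0.8755 = 2.630.
So 3 complete cycles are required.

3 cycles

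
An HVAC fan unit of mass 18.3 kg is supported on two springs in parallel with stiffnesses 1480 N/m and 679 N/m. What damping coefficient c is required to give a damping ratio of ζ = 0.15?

Parallel springs add: k_eq = 1480 + 679 = 2159 N/m.
c_c = 2√(k_eq·m) = 2√(2159 × 18.3) = 397.5 N·s/m.
c = ζ·c_c = 0.15 × 397.5 = 59.63 N·s/m.

59.6 N·s/m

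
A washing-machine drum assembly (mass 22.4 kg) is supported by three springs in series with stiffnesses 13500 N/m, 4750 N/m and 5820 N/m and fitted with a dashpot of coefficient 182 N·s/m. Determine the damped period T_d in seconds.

0.697 s

Series springs: 1/k_eq = 1/13500 + 1/4750 + 1/5820 = 0.0004564, so k_eq = 2191 N/m.
ω_n = √(k_eq/m) = √(2191/22.4) = 9.890 rad/s.
Critical damping c_c = 2√(k_eq·m) = 2√(2191 × 22.4) = 443.1 N·s/m, so ζ = c/c_c = 182/443.1 = 0.4108.
ω_d = ω_n√(1 − ζ²) = 9.890 × √(1 − 0.169) = 9.017 rad/s.
T_d = 2π/ω_d = 0.6968 s.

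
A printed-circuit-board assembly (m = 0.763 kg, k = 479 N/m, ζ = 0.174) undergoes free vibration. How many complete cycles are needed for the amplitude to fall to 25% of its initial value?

Logarithmic decrement δ = 2πζ/√(1 − ζ²) = 2π × 0.1740/√(1 − 0.0303) = 1.110.
x_n/x₀ = e^(−nδ) ≤ 0.25; take ln: n ≥ ln(1/0.25)/δ = 1.386/1.110 = 1.249.
So 2 complete cycles are required.

2 cycles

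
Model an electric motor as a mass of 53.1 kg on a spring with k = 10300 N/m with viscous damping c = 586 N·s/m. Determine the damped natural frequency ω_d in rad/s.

ω_n = √(k/m) = √(10300/53.1) = 13.93 rad/s.
Critical damping c_c = 2√(k·m) = 2√(10300 × 53.1) = 1479 N·s/m, so ζ = c/c_c = 586/1479 = 0.3962.
ω_d = ω_n√(1 − ζ²) = 13.93 × √(1 − 0.157) = 12.79 rad/s.

12.8 rad/s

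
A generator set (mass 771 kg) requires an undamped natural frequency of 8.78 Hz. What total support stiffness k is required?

2350000 N/m

ω_n = 2πf_n = 2π × 8.78 = 55.17 rad/s.
k = m·ω_n² = 771 × 55.17² = 771 × 3043 = 2346000 N/m.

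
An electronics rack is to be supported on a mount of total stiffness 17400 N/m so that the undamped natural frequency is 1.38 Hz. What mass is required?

231 kg

ω_n = 2πf_n = 2π × 1.38 = 8.671 rad/s.
m = k/ω_n² = 17400/8.671² = 17400/75.18 = 231.4 kg.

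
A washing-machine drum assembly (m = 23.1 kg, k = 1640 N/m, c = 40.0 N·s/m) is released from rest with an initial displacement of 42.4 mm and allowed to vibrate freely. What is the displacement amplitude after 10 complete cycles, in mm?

0.0643 mm

ζ = c/(2√(km)) = 40.0/(2√(1640 × 23.1)) = 40.0/389.3 = 0.1028.
Logarithmic decrement δ = 2πζ/√(1 − ζ²) = 2π × 0.1028/√(1 − 0.0106) = 0.6491.
After n cycles, x_n/x₀ = e^(−nδ), so x_10 = 42.4 × e^(−10 × 0.6491) = 42.4 × 0.001518 = 0.06435 mm.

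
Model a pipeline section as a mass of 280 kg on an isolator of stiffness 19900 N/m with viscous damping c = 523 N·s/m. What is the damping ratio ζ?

0.111

ω_n = √(k/m) = √(19900/280) = 8.430 rad/s.
Critical damping c_c = 2√(k·m) = 2√(19900 × 280) = 4721 N·s/m, so ζ = c/c_c = 523/4721 = 0.1108.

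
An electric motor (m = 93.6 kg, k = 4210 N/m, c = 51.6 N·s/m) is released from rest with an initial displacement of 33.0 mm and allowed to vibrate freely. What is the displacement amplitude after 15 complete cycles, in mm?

ζ = c/(2√(km)) = 51.6/(2√(4210 × 93.6)) = 51.6/1255 = 0.04110.
Logarithmic decrement δ = 2πζ/√(1 − ζ²) = 2π × 0.04110/√(1 − 0.00169) = 0.2585.
After n cycles, x_n/x₀ = e^(−nδ), so x_15 = 33.0 × e^(−15 × 0.2585) = 33.0 × 0.02072 = 0.6836 mm.

0.684 mm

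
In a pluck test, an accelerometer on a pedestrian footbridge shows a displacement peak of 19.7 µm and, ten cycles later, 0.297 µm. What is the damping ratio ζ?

0.0666

Logarithmic decrement δ = (1/n)·ln(x₀/x_n) = (1/10)·ln(19.7/0.297) = (1/10)·ln(66.33) = 0.4195.
ζ = δ/√(4π² + δ²) = 0.4195/√(39.48 + 0.176) = 0.4195/6.297 = 0.06661.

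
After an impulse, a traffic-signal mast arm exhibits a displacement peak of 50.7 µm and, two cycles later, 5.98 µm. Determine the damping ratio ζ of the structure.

Logarithmic decrement δ = (1/n)·ln(x₀/x_n) = (1/2)·ln(50.7/5.98) = (1/2)·ln(8.478) = 1.069.
ζ = δ/√(4π² + δ²) = 1.069/√(39.48 + 1.14) = 1.069/6.373 = 0.1677.

0.168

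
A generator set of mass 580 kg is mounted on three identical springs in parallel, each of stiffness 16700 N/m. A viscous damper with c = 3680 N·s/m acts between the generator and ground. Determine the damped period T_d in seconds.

0.719 s

Parallel springs add: k_eq = 3 × 16700 = 50100 N/m.
ω_n = √(k_eq/m) = √(50100/580) = 9.294 rad/s.
Critical damping c_c = 2√(k_eq·m) = 2√(50100 × 580) = 10780 N·s/m, so ζ = c/c_c = 3680/10780 = 0.3413.
ω_d = ω_n√(1 − ζ²) = 9.294 × √(1 − 0.117) = 8.736 rad/s.
T_d = 2π/ω_d = 0.7192 s.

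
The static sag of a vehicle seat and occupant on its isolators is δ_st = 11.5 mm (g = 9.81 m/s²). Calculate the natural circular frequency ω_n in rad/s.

ω_n = √(g/δ_st) = √(9.81/0.0115) = √853.0 = 29.21 rad/s.

29.2 rad/s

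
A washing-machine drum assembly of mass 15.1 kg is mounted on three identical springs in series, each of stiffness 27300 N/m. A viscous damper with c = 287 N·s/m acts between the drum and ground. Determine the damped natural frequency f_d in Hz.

3.60 Hz

Series springs: 1/k_eq = 3/27300, so k_eq = 27300/3 = 9100 N/m.
ω_n = √(k_eq/m) = √(9100/15.1) = 24.55 rad/s.
Critical damping c_c = 2√(k_eq·m) = 2√(9100 × 15.1) = 741.4 N·s/m, so ζ = c/c_c = 287/741.4 = 0.3871.
ω_d = ω_n√(1 − ζ²) = 24.55 × √(1 − 0.150) = 22.63 rad/s.
f_d = ω_d/(2π) = 3.602 Hz.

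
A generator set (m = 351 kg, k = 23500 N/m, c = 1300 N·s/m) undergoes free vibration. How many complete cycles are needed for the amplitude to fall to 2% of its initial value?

3 cycles

ζ = c/(2√(km)) = 1300/(2√(23500 × 351)) = 1300/5744 = 0.2263.
Logarithmic decrement δ = 2πζ/√(1 − ζ²) = 2π × 0.2263/√(1 − 0.0512) = 1.460.
x_n/x₀ = e^(−nδ) ≤ 0.02; take ln: n ≥ ln(1/0.02)/δ = 3.912/1.460 = 2.680.
So 3 complete cycles are required.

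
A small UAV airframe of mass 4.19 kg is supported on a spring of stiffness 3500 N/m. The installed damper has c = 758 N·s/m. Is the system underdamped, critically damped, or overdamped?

c_c = 2√(k·m) = 242.2 N·s/m; ζ = c/c_c = 758/242.2 = 3.13.
Since ζ > 1 the system is overdamped.

overdamped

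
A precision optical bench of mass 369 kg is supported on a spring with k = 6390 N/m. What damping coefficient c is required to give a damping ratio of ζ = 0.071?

c_c = 2√(k·m) = 2√(6390 × 369) = 3071 N·s/m.
c = ζ·c_c = 0.071 × 3071 = 218.0 N·s/m.

218 N·s/m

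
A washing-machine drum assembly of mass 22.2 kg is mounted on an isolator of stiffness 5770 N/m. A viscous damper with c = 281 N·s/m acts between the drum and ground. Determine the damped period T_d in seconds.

0.424 s

ω_n = √(k/m) = √(5770/22.2) = 16.12 rad/s.
Critical damping c_c = 2√(k·m) = 2√(5770 × 22.2) = 715.8 N·s/m, so ζ = c/c_c = 281/715.8 = 0.3926.
ω_d = ω_n√(1 − ζ²) = 16.12 × √(1 − 0.154) = 14.83 rad/s.
T_d = 2π/ω_d = 0.4238 s.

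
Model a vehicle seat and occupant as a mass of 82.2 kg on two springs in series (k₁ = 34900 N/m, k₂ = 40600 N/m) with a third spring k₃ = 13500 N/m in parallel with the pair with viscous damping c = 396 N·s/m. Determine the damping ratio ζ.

0.122

Series pair: k_s = k₁k₂/(k₁+k₂) = (34900)(40600)/(34900 + 40600) = 18770 N/m. In parallel with k₃: k_eq = 18770 + 13500 = 32270 N/m.
ω_n = √(k_eq/m) = √(32270/82.2) = 19.81 rad/s.
Critical damping c_c = 2√(k_eq·m) = 2√(32270 × 82.2) = 3257 N·s/m, so ζ = c/c_c = 396/3257 = 0.1216.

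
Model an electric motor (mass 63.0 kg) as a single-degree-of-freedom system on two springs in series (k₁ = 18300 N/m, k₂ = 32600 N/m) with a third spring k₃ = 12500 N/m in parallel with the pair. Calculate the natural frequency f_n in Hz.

3.12 Hz

Series pair: k_s = k₁k₂/(k₁+k₂) = (18300)(32600)/(18300 + 32600) = 11720 N/m. In parallel with k₃: k_eq = 11720 + 12500 = 24220 N/m.
ω_n = √(k_eq/m) = √(24220/63.0) = √384.5 = 19.61 rad/s.
f_n = ω_n/(2π) = 19.61/6.283 = 3.121 Hz.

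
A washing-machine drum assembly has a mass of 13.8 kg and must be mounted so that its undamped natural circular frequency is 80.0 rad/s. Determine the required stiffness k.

k = m·ω_n² = 13.8 × 80.00² = 13.8 × 6400 = 88320 N/m.

88300 N/m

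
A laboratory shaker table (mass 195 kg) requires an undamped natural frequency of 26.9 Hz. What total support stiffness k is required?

5570000 N/m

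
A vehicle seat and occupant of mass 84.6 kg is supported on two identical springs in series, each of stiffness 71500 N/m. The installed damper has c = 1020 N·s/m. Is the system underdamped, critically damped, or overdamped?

underdamped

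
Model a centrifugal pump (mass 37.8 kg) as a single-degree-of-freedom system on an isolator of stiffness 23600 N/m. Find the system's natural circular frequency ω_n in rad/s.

25.0 rad/s

ω_n = √(k/m) = √(23600/37.8) = √624.3 = 24.99 rad/s.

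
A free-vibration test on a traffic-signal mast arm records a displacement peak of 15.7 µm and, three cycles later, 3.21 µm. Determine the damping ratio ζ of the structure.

0.0839

Logarithmic decrement δ = (1/n)·ln(x₀/x_n) = (1/3)·ln(15.7/3.21) = (1/3)·ln(4.891) = 0.5291.
ζ = δ/√(4π² + δ²) = 0.5291/√(39.48 + 0.280) = 0.5291/6.305 = 0.08392.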